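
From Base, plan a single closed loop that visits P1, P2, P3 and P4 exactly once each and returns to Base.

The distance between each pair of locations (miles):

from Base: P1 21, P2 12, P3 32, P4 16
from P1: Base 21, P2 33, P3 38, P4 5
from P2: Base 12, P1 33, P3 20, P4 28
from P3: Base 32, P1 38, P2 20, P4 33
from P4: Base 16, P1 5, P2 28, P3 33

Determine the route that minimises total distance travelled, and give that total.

Base → P1 → P2 → P3 → P4 → Base: 21+33+20+33+16 = 123
Base → P1 → P2 → P4 → P3 → Base: 21+33+28+33+32 = 147
Base → P1 → P3 → P2 → P4 → Base: 21+38+20+28+16 = 123
Base → P1 → P3 → P4 → P2 → Base: 21+38+33+28+12 = 132
Base → P1 → P4 → P2 → P3 → Base: 21+5+28+20+32 = 106
Base → P1 → P4 → P3 → P2 → Base: 21+5+33+20+12 = 91
Base → P2 → P1 → P3 → P4 → Base: 12+33+38+33+16 = 132
Base → P2 → P1 → P4 → P3 → Base: 12+33+5+33+32 = 115
Base → P2 → P3 → P1 → P4 → Base: 12+20+38+5+16 = 91
Base → P2 → P4 → P1 → P3 → Base: 12+28+5+38+32 = 115
Base → P3 → P1 → P2 → P4 → Base: 32+38+33+28+16 = 147
Base → P3 → P2 → P1 → P4 → Base: 32+20+33+5+16 = 106
The minimum is 91.
One optimal route: Base → P1 → P4 → P3 → P2 → Base (or its reverse).

91 miles — the shortest possible round trip.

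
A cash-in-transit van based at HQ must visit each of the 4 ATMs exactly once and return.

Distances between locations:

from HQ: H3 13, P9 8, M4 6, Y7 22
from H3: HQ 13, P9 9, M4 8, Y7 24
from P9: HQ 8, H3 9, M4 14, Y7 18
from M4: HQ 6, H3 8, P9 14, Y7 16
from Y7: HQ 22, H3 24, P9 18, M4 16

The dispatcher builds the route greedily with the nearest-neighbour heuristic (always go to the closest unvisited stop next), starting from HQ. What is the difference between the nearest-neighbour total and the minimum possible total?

HQ: M4=6, P9=8, H3=13, Y7=22 ⇒ M4
M4: H3=8, P9=14, Y7=16 ⇒ H3
H3: P9=9, Y7=24 ⇒ P9
P9: Y7=18 ⇒ Y7
NN route HQ → M4 → H3 → P9 → Y7 → HQ costs 63.
Optimal: HQ → H3 → P9 → Y7 → M4 → HQ costs 62 (by enumerating all 12 distinct tours).
Excess = 63 − 62 = 1.

1 longer than the optimal tour.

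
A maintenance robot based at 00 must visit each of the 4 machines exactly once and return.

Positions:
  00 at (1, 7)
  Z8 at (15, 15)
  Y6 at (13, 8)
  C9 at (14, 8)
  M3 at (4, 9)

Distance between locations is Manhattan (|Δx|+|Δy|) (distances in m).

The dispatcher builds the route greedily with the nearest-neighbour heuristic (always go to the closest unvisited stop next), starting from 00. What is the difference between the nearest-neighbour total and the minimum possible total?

From 00: M3=5, Y6=13, C9=14, Z8=22 → choose M3 (5).
From M3: Y6=10, C9=11, Z8=17 → choose Y6 (10).
From Y6: C9=1, Z8=9 → choose C9 (1).
From C9: Z8=8 → choose Z8 (8).
NN route 00 → M3 → Y6 → C9 → Z8 → 00 costs 46.
Optimal: 00 → Y6 → C9 → Z8 → M3 → 00 costs 44 (by enumerating all 12 distinct tours).
Excess = 46 − 44 = 2.

Excess over optimum: 2 m.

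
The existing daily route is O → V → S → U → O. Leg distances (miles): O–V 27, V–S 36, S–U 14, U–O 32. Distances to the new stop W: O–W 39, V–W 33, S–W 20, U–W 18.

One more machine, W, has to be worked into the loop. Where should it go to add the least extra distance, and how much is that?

+17 miles — insert W between V and S.

Insertion cost between consecutive stops i–j is d(i,W) + d(W,j) − d(i,j):
  between O and V: 39 + 33 − 27 = 45
  between V and S: 33 + 20 − 36 = 17
  between S and U: 20 + 18 − 14 = 24
  between U and O: 18 + 39 − 32 = 25
Cheapest insertion is between V and S, adding 17.
New total = 109 + 17 = 126.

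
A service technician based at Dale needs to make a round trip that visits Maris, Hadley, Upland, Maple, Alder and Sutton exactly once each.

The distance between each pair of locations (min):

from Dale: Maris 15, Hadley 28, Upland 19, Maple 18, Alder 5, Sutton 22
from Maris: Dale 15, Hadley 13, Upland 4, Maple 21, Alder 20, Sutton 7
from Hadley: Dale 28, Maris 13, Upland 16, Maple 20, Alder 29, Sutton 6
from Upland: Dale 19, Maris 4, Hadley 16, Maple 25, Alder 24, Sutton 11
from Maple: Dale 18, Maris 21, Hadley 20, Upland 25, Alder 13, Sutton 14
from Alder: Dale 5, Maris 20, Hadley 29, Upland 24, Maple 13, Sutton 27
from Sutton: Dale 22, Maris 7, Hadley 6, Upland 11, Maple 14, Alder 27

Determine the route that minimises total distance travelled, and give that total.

73 min — the shortest possible round trip.

There are 360 distinct closed tours to check (reversals are equivalent).
Dale → Maris → Hadley → Upland → Maple → Alder → Sutton → Dale: 15+13+16+25+13+27+22 = 131
Dale → Maris → Hadley → Upland → Maple → Sutton → Alder → Dale: 15+13+16+25+14+27+5 = 115
Dale → Maris → Hadley → Upland → Alder → Maple → Sutton → Dale: 15+13+16+24+13+14+22 = 117
Dale → Maris → Hadley → Upland → Alder → Sutton → Maple → Dale: 15+13+16+24+27+14+18 = 127
Dale → Maris → Hadley → Upland → Sutton → Maple → Alder → Dale: 15+13+16+11+14+13+5 = 87
Dale → Maris → Hadley → Upland → Sutton → Alder → Maple → Dale: 15+13+16+11+27+13+18 = 113
Dale → Maris → Hadley → Maple → Upland → Alder → Sutton → Dale: 15+13+20+25+24+27+22 = 146
Dale → Maris → Hadley → Maple → Upland → Sutton → Alder → Dale: 15+13+20+25+11+27+5 = 116
… (352 more)
Dale → Maris → Upland → Hadley → Sutton → Maple → Alder → Dale: 15+4+16+6+14+13+5 = 73  ← best
The minimum is 73.
One optimal route: Dale → Maris → Upland → Hadley → Sutton → Maple → Alder → Dale (or its reverse).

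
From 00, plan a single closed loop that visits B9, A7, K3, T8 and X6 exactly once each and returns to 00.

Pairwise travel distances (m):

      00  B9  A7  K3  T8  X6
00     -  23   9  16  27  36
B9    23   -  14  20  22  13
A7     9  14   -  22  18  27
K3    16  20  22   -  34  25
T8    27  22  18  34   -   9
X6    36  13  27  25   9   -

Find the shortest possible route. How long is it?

Shortest round trip = 85 m.

There are 60 distinct closed tours to check (reversals are equivalent).
00-B9-A7-K3-T8-X6-00: 23+14+22+34+9+36 = 138
00-B9-A7-K3-X6-T8-00: 23+14+22+25+9+27 = 120
00-B9-A7-T8-K3-X6-00: 23+14+18+34+25+36 = 150
00-B9-A7-T8-X6-K3-00: 23+14+18+9+25+16 = 105
00-B9-A7-X6-K3-T8-00: 23+14+27+25+34+27 = 150
00-B9-A7-X6-T8-K3-00: 23+14+27+9+34+16 = 123
00-B9-K3-A7-T8-X6-00: 23+20+22+18+9+36 = 128
00-B9-K3-A7-X6-T8-00: 23+20+22+27+9+27 = 128
00-B9-K3-T8-A7-X6-00: 23+20+34+18+27+36 = 158
00-B9-K3-T8-X6-A7-00: 23+20+34+9+27+9 = 122
00-B9-K3-X6-A7-T8-00: 23+20+25+27+18+27 = 140
00-B9-K3-X6-T8-A7-00: 23+20+25+9+18+9 = 104
00-B9-T8-A7-K3-X6-00: 23+22+18+22+25+36 = 146
00-B9-T8-A7-X6-K3-00: 23+22+18+27+25+16 = 131
… (46 more)
00-A7-T8-X6-B9-K3-00: 9+18+9+13+20+16 = 85  ← best
The minimum is 85.
One optimal route: 00 → A7 → T8 → X6 → B9 → K3 → 00 (or its reverse).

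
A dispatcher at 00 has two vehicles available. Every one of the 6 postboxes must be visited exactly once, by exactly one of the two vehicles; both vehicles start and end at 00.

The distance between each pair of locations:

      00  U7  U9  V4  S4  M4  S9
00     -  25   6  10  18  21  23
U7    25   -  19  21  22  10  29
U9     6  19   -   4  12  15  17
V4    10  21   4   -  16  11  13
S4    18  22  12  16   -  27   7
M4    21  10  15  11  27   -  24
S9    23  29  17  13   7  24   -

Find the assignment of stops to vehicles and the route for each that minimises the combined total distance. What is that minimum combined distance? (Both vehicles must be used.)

Try each way of splitting the stops between the two vehicles (each non-empty) and, for each split, find the best tour for each vehicle:
  {U7} + {U9, V4, S4, M4, S9}: 50 + 70 = 120
  {U9} + {U7, V4, S4, M4, S9}: 12 + 83 = 95
  {U7, U9} + {V4, S4, M4, S9}: 50 + 70 = 120
  {V4} + {U7, U9, S4, M4, S9}: 20 + 83 = 103
  {U7, V4} + {U9, S4, M4, S9}: 56 + 70 = 126
  {U9, V4} + {U7, S4, M4, S9}: 20 + 83 = 103
  … (31 splits in total)
Best: vehicle 1 00 → U9 → 00 = 12; vehicle 2 00 → V4 → M4 → U7 → S4 → S9 → 00 = 83; combined 95.

95 — the smallest possible combined total.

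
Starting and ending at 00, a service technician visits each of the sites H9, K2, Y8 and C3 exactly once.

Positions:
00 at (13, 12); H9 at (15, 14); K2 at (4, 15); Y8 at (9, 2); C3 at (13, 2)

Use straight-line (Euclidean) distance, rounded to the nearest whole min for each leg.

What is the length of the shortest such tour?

Shortest round trip = 42 min.

With 4 stops there are 4!/2 = 12 distinct round trips (a route and its reverse cost the same).
00 - H9 - K2 - Y8 - C3 - 00: 3+11+14+4+10 = 42
00 - H9 - K2 - C3 - Y8 - 00: 3+11+16+4+11 = 45
00 - H9 - Y8 - K2 - C3 - 00: 3+13+14+16+10 = 56
00 - H9 - Y8 - C3 - K2 - 00: 3+13+4+16+9 = 45
00 - H9 - C3 - K2 - Y8 - 00: 3+12+16+14+11 = 56
00 - H9 - C3 - Y8 - K2 - 00: 3+12+4+14+9 = 42
00 - K2 - H9 - Y8 - C3 - 00: 9+11+13+4+10 = 47
00 - K2 - H9 - C3 - Y8 - 00: 9+11+12+4+11 = 47
00 - K2 - Y8 - H9 - C3 - 00: 9+14+13+12+10 = 58
00 - K2 - C3 - H9 - Y8 - 00: 9+16+12+13+11 = 61
00 - Y8 - H9 - K2 - C3 - 00: 11+13+11+16+10 = 61
00 - Y8 - K2 - H9 - C3 - 00: 11+14+11+12+10 = 58
The minimum is 42.
One optimal route: 00 → H9 → K2 → Y8 → C3 → 00 (or its reverse).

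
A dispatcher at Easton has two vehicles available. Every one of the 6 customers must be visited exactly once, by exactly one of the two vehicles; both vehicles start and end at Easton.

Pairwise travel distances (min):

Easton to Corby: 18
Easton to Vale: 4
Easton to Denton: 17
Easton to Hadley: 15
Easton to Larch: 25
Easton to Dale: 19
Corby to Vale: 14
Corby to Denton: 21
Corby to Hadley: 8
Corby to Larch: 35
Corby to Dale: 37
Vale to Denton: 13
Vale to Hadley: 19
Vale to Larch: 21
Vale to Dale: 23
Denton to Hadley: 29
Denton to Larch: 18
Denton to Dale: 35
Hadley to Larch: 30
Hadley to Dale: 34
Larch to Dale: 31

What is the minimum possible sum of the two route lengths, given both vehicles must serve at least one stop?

Try each way of splitting the stops between the two vehicles (each non-empty) and, for each split, find the best tour for each vehicle:
  {Corby} + {Vale, Denton, Hadley, Larch, Dale}: 36 + 115 = 151
  {Vale} + {Corby, Denton, Hadley, Larch, Dale}: 8 + 112 = 120
  {Corby, Vale} + {Denton, Hadley, Larch, Dale}: 36 + 112 = 148
  {Denton} + {Corby, Vale, Hadley, Larch, Dale}: 34 + 106 = 140
  {Corby, Denton} + {Vale, Hadley, Larch, Dale}: 56 + 103 = 159
  {Vale, Denton} + {Corby, Hadley, Larch, Dale}: 34 + 106 = 140
  … (31 splits in total)
Best: vehicle 1 Easton → Vale → Easton = 8; vehicle 2 Easton → Hadley → Corby → Denton → Larch → Dale → Easton = 112; combined 120.

Minimum combined distance: 120 min.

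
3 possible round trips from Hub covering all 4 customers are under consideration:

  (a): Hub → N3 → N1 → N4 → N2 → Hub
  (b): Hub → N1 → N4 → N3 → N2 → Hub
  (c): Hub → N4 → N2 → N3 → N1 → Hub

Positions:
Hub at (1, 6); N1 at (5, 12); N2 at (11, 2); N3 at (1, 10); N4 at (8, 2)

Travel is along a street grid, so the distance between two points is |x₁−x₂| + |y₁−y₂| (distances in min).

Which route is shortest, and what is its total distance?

Shortest is (a), total 40 min.

(a): 4 + 6 + 13 + 3 + 14 = 40
(b): 10 + 13 + 15 + 18 + 14 = 70
(c): 11 + 3 + 18 + 6 + 10 = 48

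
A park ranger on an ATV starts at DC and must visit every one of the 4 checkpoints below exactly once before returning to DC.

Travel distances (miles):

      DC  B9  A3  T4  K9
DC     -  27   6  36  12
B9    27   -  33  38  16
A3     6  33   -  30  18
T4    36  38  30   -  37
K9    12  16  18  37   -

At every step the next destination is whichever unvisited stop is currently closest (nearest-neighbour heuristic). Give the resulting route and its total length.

At DC the remaining stops are A3 6, K9 12, B9 27, T4 36; go to A3.
At A3 the remaining stops are K9 18, T4 30, B9 33; go to K9.
At K9 the remaining stops are B9 16, T4 37; go to B9.
At B9 the remaining stops are T4 38; go to T4.
Return T4→DC: 36.
Total = 6 + 18 + 16 + 38 + 36 = 114.

114 miles along DC → A3 → K9 → B9 → T4 → DC.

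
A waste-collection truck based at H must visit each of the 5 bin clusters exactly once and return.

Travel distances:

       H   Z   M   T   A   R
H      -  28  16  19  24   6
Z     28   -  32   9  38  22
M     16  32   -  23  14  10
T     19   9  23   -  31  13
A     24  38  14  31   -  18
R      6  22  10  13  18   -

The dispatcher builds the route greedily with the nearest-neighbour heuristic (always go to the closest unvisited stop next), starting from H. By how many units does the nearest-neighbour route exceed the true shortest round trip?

2 longer than the optimal tour.

From H: R=6, M=16, T=19, A=24, Z=28 → choose R (6).
From R: M=10, T=13, A=18, Z=22 → choose M (10).
From M: A=14, T=23, Z=32 → choose A (14).
From A: T=31, Z=38 → choose T (31).
From T: Z=9 → choose Z (9).
NN route H → R → M → A → T → Z → H costs 98.
Optimal: H → M → A → Z → T → R → H costs 96 (by enumerating all 60 distinct tours).
Excess = 98 − 96 = 2.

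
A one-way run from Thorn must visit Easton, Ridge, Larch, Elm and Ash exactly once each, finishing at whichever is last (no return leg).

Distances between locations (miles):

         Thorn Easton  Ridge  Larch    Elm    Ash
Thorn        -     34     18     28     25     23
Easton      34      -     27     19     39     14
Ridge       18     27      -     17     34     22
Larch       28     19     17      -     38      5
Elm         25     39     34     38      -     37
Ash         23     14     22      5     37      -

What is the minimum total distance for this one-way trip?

There are 5! = 120 possible orderings.
Thorn - Easton - Ridge - Larch - Elm - Ash: 34+27+17+38+37 = 153
Thorn - Easton - Ridge - Larch - Ash - Elm: 34+27+17+5+37 = 120
Thorn - Easton - Ridge - Elm - Larch - Ash: 34+27+34+38+5 = 138
Thorn - Easton - Ridge - Elm - Ash - Larch: 34+27+34+37+5 = 137
Thorn - Easton - Ridge - Ash - Larch - Elm: 34+27+22+5+38 = 126
Thorn - Easton - Ridge - Ash - Elm - Larch: 34+27+22+37+38 = 158
Thorn - Easton - Larch - Ridge - Elm - Ash: 34+19+17+34+37 = 141
Thorn - Easton - Larch - Ridge - Ash - Elm: 34+19+17+22+37 = 129
Thorn - Easton - Larch - Elm - Ridge - Ash: 34+19+38+34+22 = 147
Thorn - Easton - Larch - Elm - Ash - Ridge: 34+19+38+37+22 = 150
Thorn - Easton - Larch - Ash - Ridge - Elm: 34+19+5+22+34 = 114
Thorn - Easton - Larch - Ash - Elm - Ridge: 34+19+5+37+34 = 129
Thorn - Easton - Elm - Ridge - Larch - Ash: 34+39+34+17+5 = 129
Thorn - Easton - Elm - Ridge - Ash - Larch: 34+39+34+22+5 = 134
… (106 more)
Thorn - Ridge - Larch - Ash - Easton - Elm: 18+17+5+14+39 = 93  ← best
The minimum is 93.
One shortest path: Thorn → Ridge → Larch → Ash → Easton → Elm.

Minimum one-way distance = 93 miles.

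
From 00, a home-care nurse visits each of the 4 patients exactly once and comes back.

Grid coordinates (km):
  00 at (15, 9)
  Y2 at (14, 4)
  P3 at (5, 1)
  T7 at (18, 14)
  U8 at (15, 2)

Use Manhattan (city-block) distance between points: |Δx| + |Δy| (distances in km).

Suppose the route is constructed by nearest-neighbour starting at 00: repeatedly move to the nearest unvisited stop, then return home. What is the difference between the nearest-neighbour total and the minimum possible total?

The nearest-neighbour route is 2 km longer than optimal.

00: Y2=6, U8=7, T7=8, P3=18 ⇒ Y2
Y2: U8=3, P3=12, T7=14 ⇒ U8
U8: P3=11, T7=15 ⇒ P3
P3: T7=26 ⇒ T7
NN route 00 → Y2 → U8 → P3 → T7 → 00 costs 54.
Optimal: 00 → Y2 → P3 → U8 → T7 → 00 costs 52 (by enumerating all 12 distinct tours).
Excess = 54 − 52 = 2.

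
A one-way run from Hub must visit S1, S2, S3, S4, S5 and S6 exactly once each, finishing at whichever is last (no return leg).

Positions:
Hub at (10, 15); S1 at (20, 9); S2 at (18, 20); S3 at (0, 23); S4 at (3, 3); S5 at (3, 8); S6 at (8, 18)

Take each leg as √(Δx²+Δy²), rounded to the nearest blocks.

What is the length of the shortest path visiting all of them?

There are 6! = 720 possible orderings.
Hub - S1 - S2 - S3 - S4 - S5 - S6: 12+11+18+20+5+11 = 77
Hub - S1 - S2 - S3 - S4 - S6 - S5: 12+11+18+20+16+11 = 88
Hub - S1 - S2 - S3 - S5 - S4 - S6: 12+11+18+15+5+16 = 77
Hub - S1 - S2 - S3 - S5 - S6 - S4: 12+11+18+15+11+16 = 83
Hub - S1 - S2 - S3 - S6 - S4 - S5: 12+11+18+9+16+5 = 71
Hub - S1 - S2 - S3 - S6 - S5 - S4: 12+11+18+9+11+5 = 66
Hub - S1 - S2 - S4 - S3 - S5 - S6: 12+11+23+20+15+11 = 92
Hub - S1 - S2 - S4 - S3 - S6 - S5: 12+11+23+20+9+11 = 86
… (712 more)
Hub - S1 - S2 - S6 - S3 - S5 - S4: 12+11+10+9+15+5 = 62  ← best
The minimum is 62.
One shortest path: Hub → S1 → S2 → S6 → S3 → S5 → S4.

62 blocks — the minimum one-way total.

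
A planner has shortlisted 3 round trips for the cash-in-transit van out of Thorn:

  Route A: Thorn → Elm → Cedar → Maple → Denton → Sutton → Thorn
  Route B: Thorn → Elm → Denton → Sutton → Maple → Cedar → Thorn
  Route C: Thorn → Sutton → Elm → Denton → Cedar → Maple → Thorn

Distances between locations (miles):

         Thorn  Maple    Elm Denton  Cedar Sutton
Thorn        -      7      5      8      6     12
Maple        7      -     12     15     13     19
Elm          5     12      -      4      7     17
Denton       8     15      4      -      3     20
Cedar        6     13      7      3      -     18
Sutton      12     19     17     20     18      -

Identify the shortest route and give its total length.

Route A: 5 + 7 + 13 + 15 + 20 + 12 = 72
Route B: 5 + 4 + 20 + 19 + 13 + 6 = 67
Route C: 12 + 17 + 4 + 3 + 13 + 7 = 56

Shortest is Route C, total 56 miles.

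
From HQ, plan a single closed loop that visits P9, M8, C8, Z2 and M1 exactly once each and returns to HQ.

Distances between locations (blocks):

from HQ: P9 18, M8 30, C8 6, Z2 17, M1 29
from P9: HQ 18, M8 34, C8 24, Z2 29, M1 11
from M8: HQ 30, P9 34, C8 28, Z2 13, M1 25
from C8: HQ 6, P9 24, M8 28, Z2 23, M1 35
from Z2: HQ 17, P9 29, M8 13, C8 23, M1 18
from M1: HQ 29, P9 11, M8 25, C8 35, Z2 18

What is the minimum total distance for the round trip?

Minimum total distance: 94 blocks.

HQ-P9-M8-C8-Z2-M1-HQ: 18+34+28+23+18+29 = 150
HQ-P9-M8-C8-M1-Z2-HQ: 18+34+28+35+18+17 = 150
HQ-P9-M8-Z2-C8-M1-HQ: 18+34+13+23+35+29 = 152
HQ-P9-M8-Z2-M1-C8-HQ: 18+34+13+18+35+6 = 124
HQ-P9-M8-M1-C8-Z2-HQ: 18+34+25+35+23+17 = 152
HQ-P9-M8-M1-Z2-C8-HQ: 18+34+25+18+23+6 = 124
HQ-P9-C8-M8-Z2-M1-HQ: 18+24+28+13+18+29 = 130
HQ-P9-C8-M8-M1-Z2-HQ: 18+24+28+25+18+17 = 130
HQ-P9-C8-Z2-M8-M1-HQ: 18+24+23+13+25+29 = 132
HQ-P9-C8-Z2-M1-M8-HQ: 18+24+23+18+25+30 = 138
HQ-P9-C8-M1-M8-Z2-HQ: 18+24+35+25+13+17 = 132
HQ-P9-C8-M1-Z2-M8-HQ: 18+24+35+18+13+30 = 138
HQ-P9-Z2-M8-C8-M1-HQ: 18+29+13+28+35+29 = 152
HQ-P9-Z2-M8-M1-C8-HQ: 18+29+13+25+35+6 = 126
… (46 more)
HQ-P9-M1-Z2-M8-C8-HQ: 18+11+18+13+28+6 = 94  ← best
The minimum is 94.
One optimal route: HQ → P9 → M1 → Z2 → M8 → C8 → HQ (or its reverse).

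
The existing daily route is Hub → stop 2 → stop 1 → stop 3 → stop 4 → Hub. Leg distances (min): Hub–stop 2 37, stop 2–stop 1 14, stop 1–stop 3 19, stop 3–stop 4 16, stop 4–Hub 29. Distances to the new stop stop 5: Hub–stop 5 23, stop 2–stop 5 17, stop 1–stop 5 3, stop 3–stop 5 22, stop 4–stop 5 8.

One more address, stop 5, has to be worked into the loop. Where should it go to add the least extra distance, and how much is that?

Insertion cost between consecutive stops i–j is d(i,stop 5) + d(stop 5,j) − d(i,j):
  between Hub and stop 2: 23 + 17 − 37 = 3
  between stop 2 and stop 1: 17 + 3 − 14 = 6
  between stop 1 and stop 3: 3 + 22 − 19 = 6
  between stop 3 and stop 4: 22 + 8 − 16 = 14
  between stop 4 and Hub: 8 + 23 − 29 = 2
Cheapest insertion is between stop 4 and Hub, adding 2.
New total = 115 + 2 = 117.

+2 min — insert stop 5 between stop 4 and Hub.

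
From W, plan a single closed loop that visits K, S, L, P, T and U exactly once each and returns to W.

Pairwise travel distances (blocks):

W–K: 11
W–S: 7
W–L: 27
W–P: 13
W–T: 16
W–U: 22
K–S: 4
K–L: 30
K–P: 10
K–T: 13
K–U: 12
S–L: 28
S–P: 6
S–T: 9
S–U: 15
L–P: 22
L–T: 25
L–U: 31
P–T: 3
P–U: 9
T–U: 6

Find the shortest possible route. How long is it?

W-K-S-L-P-T-U-W: 11+4+28+22+3+6+22 = 96
W-K-S-L-P-U-T-W: 11+4+28+22+9+6+16 = 96
W-K-S-L-T-P-U-W: 11+4+28+25+3+9+22 = 102
W-K-S-L-T-U-P-W: 11+4+28+25+6+9+13 = 96
W-K-S-L-U-P-T-W: 11+4+28+31+9+3+16 = 102
W-K-S-L-U-T-P-W: 11+4+28+31+6+3+13 = 96
W-K-S-P-L-T-U-W: 11+4+6+22+25+6+22 = 96
W-K-S-P-L-U-T-W: 11+4+6+22+31+6+16 = 96
… (352 more)
W-S-K-U-T-P-L-W: 7+4+12+6+3+22+27 = 81  ← best
The minimum is 81.
One optimal route: W → S → K → U → T → P → L → W (or its reverse).

81 blocks — the shortest possible round trip.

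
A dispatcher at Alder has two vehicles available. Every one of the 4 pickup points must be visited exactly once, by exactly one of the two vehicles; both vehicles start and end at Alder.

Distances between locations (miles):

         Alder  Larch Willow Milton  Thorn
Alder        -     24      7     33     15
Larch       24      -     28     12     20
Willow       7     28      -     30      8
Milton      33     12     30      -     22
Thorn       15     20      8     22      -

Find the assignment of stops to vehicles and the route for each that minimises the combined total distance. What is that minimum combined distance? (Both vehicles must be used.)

There are 2^3 − 1 = 7 ways to divide the 4 stops into two non-empty groups. For each, the best each vehicle can do is its own shortest tour through its group:
  {Larch} + {Willow, Milton, Thorn}: 48 + 70 = 118
  {Willow} + {Larch, Milton, Thorn}: 14 + 73 = 87
  {Larch, Willow} + {Milton, Thorn}: 59 + 70 = 129
  {Milton} + {Larch, Willow, Thorn}: 66 + 59 = 125
  {Larch, Milton} + {Willow, Thorn}: 69 + 30 = 99
  {Willow, Milton} + {Larch, Thorn}: 70 + 59 = 129
  … (7 splits in total)
Best: vehicle 1 Alder → Willow → Alder = 14; vehicle 2 Alder → Larch → Milton → Thorn → Alder = 73; combined 87.

Minimum combined distance: 87 miles.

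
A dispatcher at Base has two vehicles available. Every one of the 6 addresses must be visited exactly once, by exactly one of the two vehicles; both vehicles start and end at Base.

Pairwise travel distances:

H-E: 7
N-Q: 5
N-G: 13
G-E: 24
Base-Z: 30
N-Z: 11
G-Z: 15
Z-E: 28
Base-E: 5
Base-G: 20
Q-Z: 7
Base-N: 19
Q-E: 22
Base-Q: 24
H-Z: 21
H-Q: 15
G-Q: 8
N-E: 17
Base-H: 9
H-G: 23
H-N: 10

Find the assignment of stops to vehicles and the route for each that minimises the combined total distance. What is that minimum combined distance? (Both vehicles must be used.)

There are 2^5 − 1 = 31 ways to divide the 6 stops into two non-empty groups. For each, the best each vehicle can do is its own shortest tour through its group:
  {H} + {N, G, Q, Z, E}: 18 + 68 = 86
  {N} + {H, G, Q, Z, E}: 38 + 68 = 106
  {H, N} + {G, Q, Z, E}: 38 + 68 = 106
  {G} + {H, N, Q, Z, E}: 40 + 64 = 104
  {H, G} + {N, Q, Z, E}: 52 + 64 = 116
  {N, G} + {H, Q, Z, E}: 52 + 64 = 116
  … (31 splits in total)
  {H, N, G, Q, Z} + {E}: 65 + 10 = 75  ← best
Best: vehicle 1 Base → H → N → Z → Q → G → Base = 65; vehicle 2 Base → E → Base = 10; combined 75.

75 — the smallest possible combined total.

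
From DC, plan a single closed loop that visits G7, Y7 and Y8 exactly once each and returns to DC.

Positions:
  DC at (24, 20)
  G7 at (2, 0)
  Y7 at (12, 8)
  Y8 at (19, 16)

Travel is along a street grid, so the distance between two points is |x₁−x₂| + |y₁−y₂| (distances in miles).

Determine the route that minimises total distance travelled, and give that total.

DC→G7→Y7→Y8→DC: 42+18+15+9 = 84
DC→G7→Y8→Y7→DC: 42+33+15+24 = 114
DC→Y7→G7→Y8→DC: 24+18+33+9 = 84
The minimum is 84.
One optimal route: DC → G7 → Y7 → Y8 → DC (or its reverse).

Shortest round trip = 84 miles.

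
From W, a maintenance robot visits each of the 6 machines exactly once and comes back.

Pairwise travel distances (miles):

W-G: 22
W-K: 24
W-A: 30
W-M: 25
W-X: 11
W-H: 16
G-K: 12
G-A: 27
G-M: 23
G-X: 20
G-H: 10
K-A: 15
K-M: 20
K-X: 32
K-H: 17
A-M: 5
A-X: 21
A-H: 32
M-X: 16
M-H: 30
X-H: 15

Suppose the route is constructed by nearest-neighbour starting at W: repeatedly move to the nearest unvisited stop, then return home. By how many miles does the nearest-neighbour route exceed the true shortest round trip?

From W: X=11, H=16, G=22, K=24, M=25, A=30 → choose X (11).
From X: H=15, M=16, G=20, A=21, K=32 → choose H (15).
From H: G=10, K=17, M=30, A=32 → choose G (10).
From G: K=12, M=23, A=27 → choose K (12).
From K: A=15, M=20 → choose A (15).
From A: M=5 → choose M (5).
NN route W → X → H → G → K → A → M → W costs 93.
Optimal: W → X → M → A → K → G → H → W costs 85 (by enumerating all 360 distinct tours).
Excess = 93 − 85 = 8.

Excess over optimum: 8 miles.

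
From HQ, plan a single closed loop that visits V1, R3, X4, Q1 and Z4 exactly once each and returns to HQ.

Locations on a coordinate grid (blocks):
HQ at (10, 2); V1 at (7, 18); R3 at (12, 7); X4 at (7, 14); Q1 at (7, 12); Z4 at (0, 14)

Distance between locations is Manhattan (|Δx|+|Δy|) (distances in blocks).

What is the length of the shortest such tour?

HQ→V1→R3→X4→Q1→Z4→HQ: 19+16+12+2+9+22 = 80
HQ→V1→R3→X4→Z4→Q1→HQ: 19+16+12+7+9+13 = 76
HQ→V1→R3→Q1→X4→Z4→HQ: 19+16+10+2+7+22 = 76
HQ→V1→R3→Q1→Z4→X4→HQ: 19+16+10+9+7+15 = 76
HQ→V1→R3→Z4→X4→Q1→HQ: 19+16+19+7+2+13 = 76
HQ→V1→R3→Z4→Q1→X4→HQ: 19+16+19+9+2+15 = 80
HQ→V1→X4→R3→Q1→Z4→HQ: 19+4+12+10+9+22 = 76
HQ→V1→X4→R3→Z4→Q1→HQ: 19+4+12+19+9+13 = 76
HQ→V1→X4→Q1→R3→Z4→HQ: 19+4+2+10+19+22 = 76
HQ→V1→X4→Q1→Z4→R3→HQ: 19+4+2+9+19+7 = 60
HQ→V1→X4→Z4→R3→Q1→HQ: 19+4+7+19+10+13 = 72
HQ→V1→X4→Z4→Q1→R3→HQ: 19+4+7+9+10+7 = 56
HQ→V1→Q1→R3→X4→Z4→HQ: 19+6+10+12+7+22 = 76
HQ→V1→Q1→R3→Z4→X4→HQ: 19+6+10+19+7+15 = 76
… (46 more)
The minimum is 56.
One optimal route: HQ → V1 → X4 → Z4 → Q1 → R3 → HQ (or its reverse).

Minimum total distance: 56 blocks.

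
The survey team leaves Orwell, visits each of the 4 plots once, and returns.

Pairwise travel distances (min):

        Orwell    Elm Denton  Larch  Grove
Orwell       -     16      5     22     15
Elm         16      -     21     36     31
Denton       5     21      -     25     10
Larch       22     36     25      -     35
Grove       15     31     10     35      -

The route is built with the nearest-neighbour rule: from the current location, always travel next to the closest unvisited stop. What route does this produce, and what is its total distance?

Nearest-neighbour total = 104 min; route Orwell → Denton → Grove → Elm → Larch → Orwell.

Orwell → [Denton:5 / Grove:15 / Elm:16 / Larch:22] → Denton (5)
Denton → [Grove:10 / Elm:21 / Larch:25] → Grove (10)
Grove → [Elm:31 / Larch:35] → Elm (31)
Elm → [Larch:36] → Larch (36)
Return Larch→Orwell: 22.
Total = 5 + 10 + 31 + 36 + 22 = 104.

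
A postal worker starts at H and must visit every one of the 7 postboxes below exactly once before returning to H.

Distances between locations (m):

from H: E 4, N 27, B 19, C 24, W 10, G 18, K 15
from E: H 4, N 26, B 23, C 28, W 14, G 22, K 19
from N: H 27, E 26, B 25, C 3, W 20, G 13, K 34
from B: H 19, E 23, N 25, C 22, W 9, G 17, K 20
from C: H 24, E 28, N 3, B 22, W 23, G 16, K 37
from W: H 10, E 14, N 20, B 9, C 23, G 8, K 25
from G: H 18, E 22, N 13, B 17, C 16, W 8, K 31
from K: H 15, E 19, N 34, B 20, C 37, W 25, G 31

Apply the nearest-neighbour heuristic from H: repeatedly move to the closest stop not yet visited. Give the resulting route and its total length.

H → [E:4 / W:10 / K:15 / G:18 / B:19 / C:24 / N:27] → E (4)
E → [W:14 / K:19 / G:22 / B:23 / N:26 / C:28] → W (14)
W → [G:8 / B:9 / N:20 / C:23 / K:25] → G (8)
G → [N:13 / C:16 / B:17 / K:31] → N (13)
N → [C:3 / B:25 / K:34] → C (3)
C → [B:22 / K:37] → B (22)
B → [K:20] → K (20)
Return K→H: 15.
Total = 4 + 14 + 8 + 13 + 3 + 22 + 20 + 15 = 99.

Nearest-neighbour total = 99 m; route H → E → W → G → N → C → B → K → H.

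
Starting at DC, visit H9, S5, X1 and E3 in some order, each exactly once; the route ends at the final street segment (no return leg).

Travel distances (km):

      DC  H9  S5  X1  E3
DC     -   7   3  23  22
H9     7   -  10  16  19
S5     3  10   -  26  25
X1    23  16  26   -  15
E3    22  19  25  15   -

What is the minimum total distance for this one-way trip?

44 km — the minimum one-way total.

There are 4! = 24 possible orderings.
DC→H9→S5→X1→E3: 7+10+26+15 = 58
DC→H9→S5→E3→X1: 7+10+25+15 = 57
DC→H9→X1→S5→E3: 7+16+26+25 = 74
DC→H9→X1→E3→S5: 7+16+15+25 = 63
DC→H9→E3→S5→X1: 7+19+25+26 = 77
DC→H9→E3→X1→S5: 7+19+15+26 = 67
DC→S5→H9→X1→E3: 3+10+16+15 = 44
DC→S5→H9→E3→X1: 3+10+19+15 = 47
DC→S5→X1→H9→E3: 3+26+16+19 = 64
DC→S5→X1→E3→H9: 3+26+15+19 = 63
DC→S5→E3→H9→X1: 3+25+19+16 = 63
DC→S5→E3→X1→H9: 3+25+15+16 = 59
DC→X1→H9→S5→E3: 23+16+10+25 = 74
DC→X1→H9→E3→S5: 23+16+19+25 = 83
… (10 more)
The minimum is 44.
One shortest path: DC → S5 → H9 → X1 → E3.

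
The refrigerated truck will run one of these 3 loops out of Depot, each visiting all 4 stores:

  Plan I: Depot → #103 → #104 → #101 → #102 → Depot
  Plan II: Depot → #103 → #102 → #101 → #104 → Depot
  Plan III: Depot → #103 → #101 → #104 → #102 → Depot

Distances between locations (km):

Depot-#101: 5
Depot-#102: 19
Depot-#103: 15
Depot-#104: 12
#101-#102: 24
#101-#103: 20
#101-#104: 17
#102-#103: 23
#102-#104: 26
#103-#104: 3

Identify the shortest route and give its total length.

Plan I: 15 + 3 + 17 + 24 + 19 = 78
Plan II: 15 + 23 + 24 + 17 + 12 = 91
Plan III: 15 + 20 + 17 + 26 + 19 = 97

78 km — Plan I is the shortest.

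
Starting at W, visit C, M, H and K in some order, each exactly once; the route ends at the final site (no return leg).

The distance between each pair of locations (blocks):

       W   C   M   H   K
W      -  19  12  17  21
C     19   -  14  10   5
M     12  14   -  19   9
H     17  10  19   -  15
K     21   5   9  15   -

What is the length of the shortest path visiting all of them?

There are 4! = 24 possible orderings.
W - C - M - H - K: 19+14+19+15 = 67
W - C - M - K - H: 19+14+9+15 = 57
W - C - H - M - K: 19+10+19+9 = 57
W - C - H - K - M: 19+10+15+9 = 53
W - C - K - M - H: 19+5+9+19 = 52
W - C - K - H - M: 19+5+15+19 = 58
W - M - C - H - K: 12+14+10+15 = 51
W - M - C - K - H: 12+14+5+15 = 46
W - M - H - C - K: 12+19+10+5 = 46
W - M - H - K - C: 12+19+15+5 = 51
W - M - K - C - H: 12+9+5+10 = 36
W - M - K - H - C: 12+9+15+10 = 46
W - H - C - M - K: 17+10+14+9 = 50
W - H - C - K - M: 17+10+5+9 = 41
… (10 more)
The minimum is 36.
One shortest path: W → M → K → C → H.

36 blocks — the minimum one-way total.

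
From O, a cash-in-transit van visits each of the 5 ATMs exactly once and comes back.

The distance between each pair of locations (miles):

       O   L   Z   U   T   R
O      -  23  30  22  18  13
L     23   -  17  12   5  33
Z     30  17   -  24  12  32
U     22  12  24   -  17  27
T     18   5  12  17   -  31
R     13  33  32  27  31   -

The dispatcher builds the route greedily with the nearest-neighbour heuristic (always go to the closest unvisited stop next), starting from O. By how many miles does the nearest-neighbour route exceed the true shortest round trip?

Excess over optimum: 3 miles.

O: R=13, T=18, U=22, L=23, Z=30 ⇒ R
R: U=27, T=31, Z=32, L=33 ⇒ U
U: L=12, T=17, Z=24 ⇒ L
L: T=5, Z=17 ⇒ T
T: Z=12 ⇒ Z
NN route O → R → U → L → T → Z → O costs 99.
Optimal: O → U → L → T → Z → R → O costs 96 (by enumerating all 60 distinct tours).
Excess = 99 − 96 = 3.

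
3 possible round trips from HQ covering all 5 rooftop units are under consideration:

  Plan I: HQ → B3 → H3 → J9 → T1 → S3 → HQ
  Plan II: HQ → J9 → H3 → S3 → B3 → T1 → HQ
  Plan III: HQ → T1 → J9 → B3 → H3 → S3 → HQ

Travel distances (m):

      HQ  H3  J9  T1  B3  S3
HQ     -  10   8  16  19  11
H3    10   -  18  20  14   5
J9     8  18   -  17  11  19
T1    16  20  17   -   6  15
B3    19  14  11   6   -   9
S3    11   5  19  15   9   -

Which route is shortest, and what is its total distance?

Plan I: 19 + 14 + 18 + 17 + 15 + 11 = 94
Plan II: 8 + 18 + 5 + 9 + 6 + 16 = 62
Plan III: 16 + 17 + 11 + 14 + 5 + 11 = 74

62 m — Plan II is the shortest.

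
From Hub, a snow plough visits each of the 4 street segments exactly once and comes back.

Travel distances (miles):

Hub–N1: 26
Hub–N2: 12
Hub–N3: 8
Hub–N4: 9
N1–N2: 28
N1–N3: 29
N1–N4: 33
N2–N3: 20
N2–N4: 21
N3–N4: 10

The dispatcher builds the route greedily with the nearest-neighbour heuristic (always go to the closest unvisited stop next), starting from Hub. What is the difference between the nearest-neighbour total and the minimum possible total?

Hub: N3=8, N4=9, N2=12, N1=26 ⇒ N3
N3: N4=10, N2=20, N1=29 ⇒ N4
N4: N2=21, N1=33 ⇒ N2
N2: N1=28 ⇒ N1
NN route Hub → N3 → N4 → N2 → N1 → Hub costs 93.
Optimal: Hub → N2 → N1 → N3 → N4 → Hub costs 88 (by enumerating all 12 distinct tours).
Excess = 93 − 88 = 5.

Excess over optimum: 5 miles.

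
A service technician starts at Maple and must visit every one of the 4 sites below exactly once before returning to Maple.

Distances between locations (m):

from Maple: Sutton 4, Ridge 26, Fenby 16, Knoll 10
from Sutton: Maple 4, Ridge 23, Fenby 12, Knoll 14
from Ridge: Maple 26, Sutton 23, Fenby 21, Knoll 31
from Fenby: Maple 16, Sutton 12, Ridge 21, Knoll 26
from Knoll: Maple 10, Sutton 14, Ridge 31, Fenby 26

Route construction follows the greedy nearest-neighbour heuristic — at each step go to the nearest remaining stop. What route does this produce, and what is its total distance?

At Maple the remaining stops are Sutton 4, Knoll 10, Fenby 16, Ridge 26; go to Sutton.
At Sutton the remaining stops are Fenby 12, Knoll 14, Ridge 23; go to Fenby.
At Fenby the remaining stops are Ridge 21, Knoll 26; go to Ridge.
At Ridge the remaining stops are Knoll 31; go to Knoll.
Return Knoll→Maple: 10.
Total = 4 + 12 + 21 + 31 + 10 = 78.

Total distance 78 m via the nearest-neighbour route Maple → Sutton → Fenby → Ridge → Knoll → Maple.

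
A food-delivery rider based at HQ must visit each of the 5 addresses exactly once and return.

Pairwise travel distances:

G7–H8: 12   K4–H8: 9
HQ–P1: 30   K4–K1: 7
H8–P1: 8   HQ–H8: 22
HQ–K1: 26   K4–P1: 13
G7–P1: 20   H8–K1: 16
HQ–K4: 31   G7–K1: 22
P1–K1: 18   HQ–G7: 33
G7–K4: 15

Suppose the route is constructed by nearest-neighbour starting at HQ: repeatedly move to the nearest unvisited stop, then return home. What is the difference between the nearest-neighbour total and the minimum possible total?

HQ: H8=22, K1=26, P1=30, K4=31, G7=33 ⇒ H8
H8: P1=8, K4=9, G7=12, K1=16 ⇒ P1
P1: K4=13, K1=18, G7=20 ⇒ K4
K4: K1=7, G7=15 ⇒ K1
K1: G7=22 ⇒ G7
NN route HQ → H8 → P1 → K4 → K1 → G7 → HQ costs 105.
Optimal: HQ → H8 → P1 → G7 → K4 → K1 → HQ costs 98 (by enumerating all 60 distinct tours).
Excess = 105 − 98 = 7.

7 longer than the optimal tour.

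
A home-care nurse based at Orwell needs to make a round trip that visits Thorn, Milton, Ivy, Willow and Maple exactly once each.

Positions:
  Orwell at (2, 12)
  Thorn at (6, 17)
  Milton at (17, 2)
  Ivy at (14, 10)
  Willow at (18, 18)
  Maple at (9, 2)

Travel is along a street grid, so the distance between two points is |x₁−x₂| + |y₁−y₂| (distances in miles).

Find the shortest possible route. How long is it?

With 5 stops there are 5!/2 = 60 distinct round trips (a route and its reverse cost the same).
Orwell-Thorn-Milton-Ivy-Willow-Maple-Orwell: 9+26+11+12+25+17 = 100
Orwell-Thorn-Milton-Ivy-Maple-Willow-Orwell: 9+26+11+13+25+22 = 106
Orwell-Thorn-Milton-Willow-Ivy-Maple-Orwell: 9+26+17+12+13+17 = 94
Orwell-Thorn-Milton-Willow-Maple-Ivy-Orwell: 9+26+17+25+13+14 = 104
Orwell-Thorn-Milton-Maple-Ivy-Willow-Orwell: 9+26+8+13+12+22 = 90
Orwell-Thorn-Milton-Maple-Willow-Ivy-Orwell: 9+26+8+25+12+14 = 94
Orwell-Thorn-Ivy-Milton-Willow-Maple-Orwell: 9+15+11+17+25+17 = 94
Orwell-Thorn-Ivy-Milton-Maple-Willow-Orwell: 9+15+11+8+25+22 = 90
Orwell-Thorn-Ivy-Willow-Milton-Maple-Orwell: 9+15+12+17+8+17 = 78
Orwell-Thorn-Ivy-Willow-Maple-Milton-Orwell: 9+15+12+25+8+25 = 94
Orwell-Thorn-Ivy-Maple-Milton-Willow-Orwell: 9+15+13+8+17+22 = 84
Orwell-Thorn-Ivy-Maple-Willow-Milton-Orwell: 9+15+13+25+17+25 = 104
Orwell-Thorn-Willow-Milton-Ivy-Maple-Orwell: 9+13+17+11+13+17 = 80
Orwell-Thorn-Willow-Milton-Maple-Ivy-Orwell: 9+13+17+8+13+14 = 74
… (46 more)
Orwell-Thorn-Willow-Ivy-Milton-Maple-Orwell: 9+13+12+11+8+17 = 70  ← best
The minimum is 70.
One optimal route: Orwell → Thorn → Willow → Ivy → Milton → Maple → Orwell (or its reverse).

70 miles — the shortest possible round trip.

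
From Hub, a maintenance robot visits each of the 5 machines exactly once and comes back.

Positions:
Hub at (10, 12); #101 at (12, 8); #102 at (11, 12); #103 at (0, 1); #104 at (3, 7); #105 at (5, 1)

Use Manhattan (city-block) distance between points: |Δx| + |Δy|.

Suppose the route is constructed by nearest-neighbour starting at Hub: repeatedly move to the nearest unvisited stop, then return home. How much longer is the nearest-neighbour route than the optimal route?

From Hub: #102=1, #101=6, #104=12, #105=16, #103=21 → choose #102 (1).
From #102: #101=5, #104=13, #105=17, #103=22 → choose #101 (5).
From #101: #104=10, #105=14, #103=19 → choose #104 (10).
From #104: #105=8, #103=9 → choose #105 (8).
From #105: #103=5 → choose #103 (5).
NN route Hub → #102 → #101 → #104 → #105 → #103 → Hub costs 50.
Optimal: Hub → #102 → #101 → #104 → #103 → #105 → Hub costs 46 (by enumerating all 60 distinct tours).
Excess = 50 − 46 = 4.

4 longer than the optimal tour.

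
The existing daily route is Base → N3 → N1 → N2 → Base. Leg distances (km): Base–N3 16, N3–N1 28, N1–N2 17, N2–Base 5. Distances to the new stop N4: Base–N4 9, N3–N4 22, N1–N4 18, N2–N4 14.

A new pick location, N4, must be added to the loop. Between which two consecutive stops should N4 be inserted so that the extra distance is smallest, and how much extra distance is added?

+12 km — insert N4 between N3 and N1.

Insertion cost between consecutive stops i–j is d(i,N4) + d(N4,j) − d(i,j):
  between Base and N3: 9 + 22 − 16 = 15
  between N3 and N1: 22 + 18 − 28 = 12
  between N1 and N2: 18 + 14 − 17 = 15
  between N2 and Base: 14 + 9 − 5 = 18
Cheapest insertion is between N3 and N1, adding 12.
New total = 66 + 12 = 78.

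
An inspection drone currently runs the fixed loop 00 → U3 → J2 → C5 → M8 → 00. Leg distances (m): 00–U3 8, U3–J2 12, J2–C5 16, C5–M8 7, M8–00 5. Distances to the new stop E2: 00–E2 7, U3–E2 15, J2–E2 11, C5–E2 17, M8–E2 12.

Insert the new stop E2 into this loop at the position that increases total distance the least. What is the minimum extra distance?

Insertion cost between consecutive stops i–j is d(i,E2) + d(E2,j) − d(i,j):
  between 00 and U3: 7 + 15 − 8 = 14
  between U3 and J2: 15 + 11 − 12 = 14
  between J2 and C5: 11 + 17 − 16 = 12
  between C5 and M8: 17 + 12 − 7 = 22
  between M8 and 00: 12 + 7 − 5 = 14
Cheapest insertion is between J2 and C5, adding 12.
New total = 48 + 12 = 60.

Minimum extra distance: 12 m, inserting E2 between J2 and C5.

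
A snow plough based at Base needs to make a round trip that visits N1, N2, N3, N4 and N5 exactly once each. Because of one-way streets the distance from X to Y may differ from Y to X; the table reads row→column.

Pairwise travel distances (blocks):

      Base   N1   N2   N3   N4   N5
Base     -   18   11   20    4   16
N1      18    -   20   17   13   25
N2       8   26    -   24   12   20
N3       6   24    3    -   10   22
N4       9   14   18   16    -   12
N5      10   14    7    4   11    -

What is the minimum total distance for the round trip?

Base-N1-N2-N3-N4-N5-Base: 18+20+24+10+12+10 = 94
Base-N1-N2-N3-N5-N4-Base: 18+20+24+22+11+9 = 104
Base-N1-N2-N4-N3-N5-Base: 18+20+12+16+22+10 = 98
Base-N1-N2-N4-N5-N3-Base: 18+20+12+12+4+6 = 72
Base-N1-N2-N5-N3-N4-Base: 18+20+20+4+10+9 = 81
Base-N1-N2-N5-N4-N3-Base: 18+20+20+11+16+6 = 91
Base-N1-N3-N2-N4-N5-Base: 18+17+3+12+12+10 = 72
Base-N1-N3-N2-N5-N4-Base: 18+17+3+20+11+9 = 78
Base-N1-N3-N4-N2-N5-Base: 18+17+10+18+20+10 = 93
Base-N1-N3-N4-N5-N2-Base: 18+17+10+12+7+8 = 72
Base-N1-N3-N5-N2-N4-Base: 18+17+22+7+12+9 = 85
Base-N1-N3-N5-N4-N2-Base: 18+17+22+11+18+8 = 94
Base-N1-N4-N2-N3-N5-Base: 18+13+18+24+22+10 = 105
Base-N1-N4-N2-N5-N3-Base: 18+13+18+20+4+6 = 79
… (106 more)
Base-N1-N4-N5-N3-N2-Base: 18+13+12+4+3+8 = 58  ← best
The minimum is 58.
One optimal route: Base → N1 → N4 → N5 → N3 → N2 → Base.

58 blocks — the shortest possible round trip.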